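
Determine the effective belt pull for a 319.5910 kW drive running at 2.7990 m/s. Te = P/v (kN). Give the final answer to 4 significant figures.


Te = P / v = 319.5910 / 2.7990
Te = 114.2 kN


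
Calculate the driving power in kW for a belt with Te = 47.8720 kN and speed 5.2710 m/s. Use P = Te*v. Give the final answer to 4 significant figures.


P = Te * v = 47.8720 * 5.2710
P = 252.3 kW


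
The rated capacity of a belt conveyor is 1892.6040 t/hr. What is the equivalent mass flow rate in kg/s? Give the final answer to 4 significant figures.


m_dot = 1892.6040 * 1000 / 3600
m_dot = 525.7 kg/s


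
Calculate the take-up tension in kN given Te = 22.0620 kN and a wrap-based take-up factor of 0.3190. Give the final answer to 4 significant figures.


T_tu = 22.0620 * 0.3190
T_tu = 7.038 kN


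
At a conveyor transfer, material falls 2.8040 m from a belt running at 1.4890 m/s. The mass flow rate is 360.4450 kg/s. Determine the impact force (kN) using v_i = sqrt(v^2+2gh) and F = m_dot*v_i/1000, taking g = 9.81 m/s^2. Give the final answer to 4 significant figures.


v_i = sqrt(1.4890^2 + 2*9.81*2.8040) = 7.56516 m/s
F = 360.4450 * 7.56516 / 1000
F = 2.727 kN


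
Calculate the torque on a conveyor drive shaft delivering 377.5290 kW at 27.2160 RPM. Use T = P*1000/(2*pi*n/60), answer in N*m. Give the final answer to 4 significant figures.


omega = 2*pi*27.2160/60 = 2.85005 rad/s
T = 377.5290*1000 / 2.85005
T = 132500 N*m


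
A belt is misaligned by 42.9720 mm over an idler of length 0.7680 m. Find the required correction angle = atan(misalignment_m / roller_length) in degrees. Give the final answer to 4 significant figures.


misalign_m = 42.9720 / 1000 = 0.042972 m
angle = atan(0.042972 / 0.7680)
angle = 3.203 deg


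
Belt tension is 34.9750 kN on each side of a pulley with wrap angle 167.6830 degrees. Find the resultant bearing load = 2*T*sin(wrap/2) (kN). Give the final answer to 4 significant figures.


F = 2 * 34.9750 * sin(167.6830/2 deg)
F = 69.55 kN


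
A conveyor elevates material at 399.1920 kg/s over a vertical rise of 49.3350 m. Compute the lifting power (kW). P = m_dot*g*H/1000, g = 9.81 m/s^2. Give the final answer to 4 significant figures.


P = 399.1920 * 9.81 * 49.3350 / 1000
P = 193.2 kW


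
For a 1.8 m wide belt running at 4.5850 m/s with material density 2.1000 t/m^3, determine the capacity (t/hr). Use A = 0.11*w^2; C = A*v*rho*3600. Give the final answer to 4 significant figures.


A = 0.11 * 1.8^2 = 0.3564 m^2
C = 0.3564 * 4.5850 * 2.1000 * 3600
C = 12350 t/hr


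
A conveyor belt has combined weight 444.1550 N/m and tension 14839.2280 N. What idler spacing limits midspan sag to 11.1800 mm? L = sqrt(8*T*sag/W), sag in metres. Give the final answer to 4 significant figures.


sag = 11.1800/1000 = 0.011180 m
L = sqrt(8 * 14839.2280 * 0.011180 / 444.1550)
L = 1.729 m


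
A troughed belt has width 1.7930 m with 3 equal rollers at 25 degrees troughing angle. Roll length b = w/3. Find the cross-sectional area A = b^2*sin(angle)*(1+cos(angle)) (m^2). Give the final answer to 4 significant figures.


b = 1.7930/3 = 0.597667 m
A = 0.597667^2 * sin(25 deg) * (1 + cos(25 deg))
A = 0.2878 m^2


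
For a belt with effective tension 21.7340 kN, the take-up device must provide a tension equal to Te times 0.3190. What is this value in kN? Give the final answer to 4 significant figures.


T_tu = 21.7340 * 0.3190
T_tu = 6.933 kN


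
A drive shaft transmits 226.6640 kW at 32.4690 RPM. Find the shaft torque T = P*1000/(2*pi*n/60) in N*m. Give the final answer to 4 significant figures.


omega = 2*pi*32.4690/60 = 3.40015 rad/s
T = 226.6640*1000 / 3.40015
T = 66660 N*m


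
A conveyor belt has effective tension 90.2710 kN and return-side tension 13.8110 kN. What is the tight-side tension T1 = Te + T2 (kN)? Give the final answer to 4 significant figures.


T1 = Te + T2 = 90.2710 + 13.8110
T1 = 104.1 kN


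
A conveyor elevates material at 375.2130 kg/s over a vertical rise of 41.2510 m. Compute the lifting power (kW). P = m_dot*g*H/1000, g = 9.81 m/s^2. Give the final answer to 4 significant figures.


P = 375.2130 * 9.81 * 41.2510 / 1000
P = 151.8 kW


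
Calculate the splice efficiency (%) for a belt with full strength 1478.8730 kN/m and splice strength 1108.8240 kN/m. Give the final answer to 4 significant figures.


Eff = 1108.8240 / 1478.8730 * 100
Eff = 74.98 %


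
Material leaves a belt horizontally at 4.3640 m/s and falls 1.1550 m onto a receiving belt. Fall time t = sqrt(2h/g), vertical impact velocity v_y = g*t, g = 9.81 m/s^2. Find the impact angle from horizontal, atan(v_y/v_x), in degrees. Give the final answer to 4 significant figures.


t = sqrt(2*1.1550/9.81) = 0.485257 s
v_y = 9.81 * 0.485257 = 4.76037 m/s
angle = atan(4.76037 / 4.3640) = 47.49 deg


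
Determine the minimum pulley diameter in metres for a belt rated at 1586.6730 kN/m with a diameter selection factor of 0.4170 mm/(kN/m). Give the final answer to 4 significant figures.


D = 1586.6730 * 0.4170 / 1000
D = 0.6616 m


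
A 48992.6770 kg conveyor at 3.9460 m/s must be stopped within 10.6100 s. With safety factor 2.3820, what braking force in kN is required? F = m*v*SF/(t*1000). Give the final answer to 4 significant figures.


F = 48992.6770 * 3.9460 / 10.6100 * 2.3820 / 1000
F = 43.40 kN


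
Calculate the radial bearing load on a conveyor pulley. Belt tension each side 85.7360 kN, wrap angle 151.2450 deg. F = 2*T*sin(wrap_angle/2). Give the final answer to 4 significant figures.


F = 2 * 85.7360 * sin(151.2450/2 deg)
F = 166.1 kN


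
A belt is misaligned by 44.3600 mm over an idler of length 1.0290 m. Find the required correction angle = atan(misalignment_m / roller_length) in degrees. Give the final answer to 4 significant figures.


misalign_m = 44.3600 / 1000 = 0.044360 m
angle = atan(0.044360 / 1.0290)
angle = 2.468 deg


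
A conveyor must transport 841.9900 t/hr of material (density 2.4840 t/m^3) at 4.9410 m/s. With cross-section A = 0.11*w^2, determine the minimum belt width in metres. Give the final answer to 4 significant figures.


A_req = 841.9900 / (4.9410 * 2.4840 * 3600) = 0.0190563 m^2
w = sqrt(0.0190563 / 0.11)
w = 0.4162 m


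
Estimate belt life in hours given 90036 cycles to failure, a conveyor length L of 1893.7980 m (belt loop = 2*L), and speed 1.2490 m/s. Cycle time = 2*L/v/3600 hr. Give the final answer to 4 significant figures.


cycle_time = 2 * 1893.7980 / 1.2490 / 3600 = 0.842362 hr
life = 90036 * 0.842362 = 75840 hours


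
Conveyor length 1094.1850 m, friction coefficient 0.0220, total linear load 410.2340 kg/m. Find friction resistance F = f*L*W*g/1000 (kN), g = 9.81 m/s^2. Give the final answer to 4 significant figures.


F = 0.0220 * 1094.1850 * 410.2340 * 9.81 / 1000
F = 96.88 kN


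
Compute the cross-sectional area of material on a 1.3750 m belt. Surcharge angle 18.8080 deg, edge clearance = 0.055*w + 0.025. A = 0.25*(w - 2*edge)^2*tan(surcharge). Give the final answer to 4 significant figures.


edge = 0.055*1.3750 + 0.025 = 0.100625 m
ew = 1.3750 - 2*0.100625 = 1.17375 m
A = 0.25 * 1.17375^2 * tan(18.8080 deg)
A = 0.1173 m^2


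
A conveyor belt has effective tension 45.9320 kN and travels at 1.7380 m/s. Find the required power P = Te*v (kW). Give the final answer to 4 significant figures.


P = Te * v = 45.9320 * 1.7380
P = 79.83 kW


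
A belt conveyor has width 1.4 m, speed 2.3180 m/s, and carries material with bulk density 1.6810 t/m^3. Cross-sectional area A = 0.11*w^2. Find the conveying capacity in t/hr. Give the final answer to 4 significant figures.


A = 0.11 * 1.4^2 = 0.2156 m^2
C = 0.2156 * 2.3180 * 1.6810 * 3600
C = 3024 t/hr


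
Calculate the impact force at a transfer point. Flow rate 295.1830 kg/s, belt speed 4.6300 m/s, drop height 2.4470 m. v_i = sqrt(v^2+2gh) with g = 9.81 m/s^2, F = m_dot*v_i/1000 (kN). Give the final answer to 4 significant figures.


v_i = sqrt(4.6300^2 + 2*9.81*2.4470) = 8.33349 m/s
F = 295.1830 * 8.33349 / 1000
F = 2.460 kN


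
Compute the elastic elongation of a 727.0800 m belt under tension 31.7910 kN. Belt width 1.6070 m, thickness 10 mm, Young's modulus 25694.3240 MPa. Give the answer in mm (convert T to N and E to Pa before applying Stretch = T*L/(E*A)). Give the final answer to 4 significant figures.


A = 1.6070 * 0.01 = 0.01607 m^2
Stretch = 31.7910*1000 * 727.0800 / (25694.3240e6 * 0.01607) * 1000
Stretch = 55.98 mm


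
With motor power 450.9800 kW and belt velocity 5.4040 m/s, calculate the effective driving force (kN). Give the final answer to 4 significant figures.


Te = P / v = 450.9800 / 5.4040
Te = 83.45 kN


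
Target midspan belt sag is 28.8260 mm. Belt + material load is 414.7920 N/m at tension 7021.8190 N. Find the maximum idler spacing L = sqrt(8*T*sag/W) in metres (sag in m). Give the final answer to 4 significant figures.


sag = 28.8260/1000 = 0.028826 m
L = sqrt(8 * 7021.8190 * 0.028826 / 414.7920)
L = 1.976 m


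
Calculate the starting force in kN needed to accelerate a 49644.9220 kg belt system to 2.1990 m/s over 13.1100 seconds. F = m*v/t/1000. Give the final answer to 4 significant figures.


F = 49644.9220 * 2.1990 / 13.1100 / 1000
F = 8.327 kN


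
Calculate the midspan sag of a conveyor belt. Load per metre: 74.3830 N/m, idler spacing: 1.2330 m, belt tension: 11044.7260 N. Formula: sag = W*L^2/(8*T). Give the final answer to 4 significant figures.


sag = 74.3830 * 1.2330^2 / (8 * 11044.7260)
sag = 0.001280 m


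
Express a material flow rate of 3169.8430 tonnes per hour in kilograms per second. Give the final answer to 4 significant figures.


m_dot = 3169.8430 * 1000 / 3600
m_dot = 880.5 kg/s


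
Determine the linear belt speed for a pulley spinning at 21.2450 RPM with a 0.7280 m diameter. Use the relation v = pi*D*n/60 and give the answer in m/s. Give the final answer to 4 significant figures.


v = pi * 0.7280 * 21.2450 / 60
v = 0.8098 m/s


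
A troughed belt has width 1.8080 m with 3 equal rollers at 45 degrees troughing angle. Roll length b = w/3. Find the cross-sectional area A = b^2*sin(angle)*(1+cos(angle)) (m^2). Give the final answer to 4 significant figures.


b = 1.8080/3 = 0.602667 m
A = 0.602667^2 * sin(45 deg) * (1 + cos(45 deg))
A = 0.4384 m^2


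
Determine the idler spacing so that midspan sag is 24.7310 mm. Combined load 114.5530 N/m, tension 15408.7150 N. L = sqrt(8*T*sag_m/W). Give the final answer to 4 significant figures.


sag = 24.7310/1000 = 0.024731 m
L = sqrt(8 * 15408.7150 * 0.024731 / 114.5530)
L = 5.159 m


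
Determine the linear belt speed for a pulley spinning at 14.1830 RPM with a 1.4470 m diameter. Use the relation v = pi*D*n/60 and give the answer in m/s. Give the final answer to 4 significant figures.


v = pi * 1.4470 * 14.1830 / 60
v = 1.075 m/s


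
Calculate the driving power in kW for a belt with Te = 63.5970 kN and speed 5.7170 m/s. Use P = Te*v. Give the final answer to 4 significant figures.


P = Te * v = 63.5970 * 5.7170
P = 363.6 kW


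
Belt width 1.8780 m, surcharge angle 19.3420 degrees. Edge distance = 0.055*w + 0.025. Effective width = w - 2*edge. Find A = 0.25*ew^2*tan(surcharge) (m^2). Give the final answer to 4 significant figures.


edge = 0.055*1.8780 + 0.025 = 0.12829 m
ew = 1.8780 - 2*0.12829 = 1.62142 m
A = 0.25 * 1.62142^2 * tan(19.3420 deg)
A = 0.2307 m^2


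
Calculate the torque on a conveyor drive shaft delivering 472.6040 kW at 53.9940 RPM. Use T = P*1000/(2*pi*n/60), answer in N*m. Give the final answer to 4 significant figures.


omega = 2*pi*53.9940/60 = 5.65424 rad/s
T = 472.6040*1000 / 5.65424
T = 83580 N*m


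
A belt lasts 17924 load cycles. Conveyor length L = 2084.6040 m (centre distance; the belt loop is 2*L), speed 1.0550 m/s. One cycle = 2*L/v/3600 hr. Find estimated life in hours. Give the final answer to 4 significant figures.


cycle_time = 2 * 2084.6040 / 1.0550 / 3600 = 1.09774 hr
life = 17924 * 1.09774 = 19680 hours


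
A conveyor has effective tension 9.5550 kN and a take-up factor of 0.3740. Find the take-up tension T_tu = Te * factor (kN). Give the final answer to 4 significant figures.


T_tu = 9.5550 * 0.3740
T_tu = 3.574 kN


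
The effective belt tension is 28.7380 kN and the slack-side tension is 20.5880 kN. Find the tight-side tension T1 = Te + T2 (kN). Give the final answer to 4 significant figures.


T1 = Te + T2 = 28.7380 + 20.5880
T1 = 49.33 kN


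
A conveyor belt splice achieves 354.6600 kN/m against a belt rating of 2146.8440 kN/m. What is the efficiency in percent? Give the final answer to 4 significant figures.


Eff = 354.6600 / 2146.8440 * 100
Eff = 16.52 %


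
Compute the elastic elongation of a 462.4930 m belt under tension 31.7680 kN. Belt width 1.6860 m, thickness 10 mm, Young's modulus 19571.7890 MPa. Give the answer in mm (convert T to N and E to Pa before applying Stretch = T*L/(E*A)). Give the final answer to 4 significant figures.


A = 1.6860 * 0.01 = 0.01686 m^2
Stretch = 31.7680*1000 * 462.4930 / (19571.7890e6 * 0.01686) * 1000
Stretch = 44.53 mm


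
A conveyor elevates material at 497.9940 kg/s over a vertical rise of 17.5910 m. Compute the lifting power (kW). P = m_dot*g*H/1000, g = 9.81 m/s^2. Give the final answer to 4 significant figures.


P = 497.9940 * 9.81 * 17.5910 / 1000
P = 85.94 kW


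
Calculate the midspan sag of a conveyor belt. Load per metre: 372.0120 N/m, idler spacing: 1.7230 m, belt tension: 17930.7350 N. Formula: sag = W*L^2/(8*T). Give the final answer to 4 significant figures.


sag = 372.0120 * 1.7230^2 / (8 * 17930.7350)
sag = 0.007699 m


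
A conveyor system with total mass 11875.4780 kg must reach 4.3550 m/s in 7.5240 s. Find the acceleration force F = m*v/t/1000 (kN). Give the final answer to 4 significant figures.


F = 11875.4780 * 4.3550 / 7.5240 / 1000
F = 6.874 kN


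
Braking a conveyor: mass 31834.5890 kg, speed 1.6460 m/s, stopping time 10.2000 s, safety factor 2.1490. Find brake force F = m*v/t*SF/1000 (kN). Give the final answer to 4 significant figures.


F = 31834.5890 * 1.6460 / 10.2000 * 2.1490 / 1000
F = 11.04 kN


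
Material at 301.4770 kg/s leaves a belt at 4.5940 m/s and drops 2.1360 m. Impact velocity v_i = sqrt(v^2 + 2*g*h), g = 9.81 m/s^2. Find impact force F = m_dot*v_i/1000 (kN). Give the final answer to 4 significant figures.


v_i = sqrt(4.5940^2 + 2*9.81*2.1360) = 7.93808 m/s
F = 301.4770 * 7.93808 / 1000
F = 2.393 kN


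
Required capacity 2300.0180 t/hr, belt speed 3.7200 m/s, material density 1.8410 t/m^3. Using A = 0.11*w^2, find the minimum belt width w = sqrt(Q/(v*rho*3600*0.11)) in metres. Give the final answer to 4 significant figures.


A_req = 2300.0180 / (3.7200 * 1.8410 * 3600) = 0.0932893 m^2
w = sqrt(0.0932893 / 0.11)
w = 0.9209 m


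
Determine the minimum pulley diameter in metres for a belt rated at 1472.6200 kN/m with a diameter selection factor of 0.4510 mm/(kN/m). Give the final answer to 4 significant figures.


D = 1472.6200 * 0.4510 / 1000
D = 0.6642 m


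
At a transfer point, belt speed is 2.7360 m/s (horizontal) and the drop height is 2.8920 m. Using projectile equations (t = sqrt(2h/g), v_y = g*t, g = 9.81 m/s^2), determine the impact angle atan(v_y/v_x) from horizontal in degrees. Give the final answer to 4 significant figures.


t = sqrt(2*2.8920/9.81) = 0.767856 s
v_y = 9.81 * 0.767856 = 7.53267 m/s
angle = atan(7.53267 / 2.7360) = 70.04 deg


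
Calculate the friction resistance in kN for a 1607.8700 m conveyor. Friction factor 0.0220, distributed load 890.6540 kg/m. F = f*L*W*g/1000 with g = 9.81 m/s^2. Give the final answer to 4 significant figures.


F = 0.0220 * 1607.8700 * 890.6540 * 9.81 / 1000
F = 309.1 kN


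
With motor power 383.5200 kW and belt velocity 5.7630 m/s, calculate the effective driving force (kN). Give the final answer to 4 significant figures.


Te = P / v = 383.5200 / 5.7630
Te = 66.55 kN


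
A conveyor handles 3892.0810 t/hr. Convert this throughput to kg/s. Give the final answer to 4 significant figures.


m_dot = 3892.0810 * 1000 / 3600
m_dot = 1081 kg/s


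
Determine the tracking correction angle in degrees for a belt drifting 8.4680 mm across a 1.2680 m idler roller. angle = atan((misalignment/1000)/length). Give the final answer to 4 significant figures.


misalign_m = 8.4680 / 1000 = 0.008468 m
angle = atan(0.008468 / 1.2680)
angle = 0.3826 deg


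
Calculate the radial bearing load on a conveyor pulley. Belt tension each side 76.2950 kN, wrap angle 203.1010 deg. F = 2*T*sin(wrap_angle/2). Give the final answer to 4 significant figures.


F = 2 * 76.2950 * sin(203.1010/2 deg)
F = 149.5 kN


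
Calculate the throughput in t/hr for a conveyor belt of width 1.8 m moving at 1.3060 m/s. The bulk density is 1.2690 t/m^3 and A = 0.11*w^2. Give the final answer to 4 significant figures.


A = 0.11 * 1.8^2 = 0.3564 m^2
C = 0.3564 * 1.3060 * 1.2690 * 3600
C = 2126 t/hr


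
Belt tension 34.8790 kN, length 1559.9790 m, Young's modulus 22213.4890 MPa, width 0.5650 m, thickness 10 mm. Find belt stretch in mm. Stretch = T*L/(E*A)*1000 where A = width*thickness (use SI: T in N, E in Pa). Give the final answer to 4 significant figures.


A = 0.5650 * 0.01 = 0.00565 m^2
Stretch = 34.8790*1000 * 1559.9790 / (22213.4890e6 * 0.00565) * 1000
Stretch = 433.5 mm


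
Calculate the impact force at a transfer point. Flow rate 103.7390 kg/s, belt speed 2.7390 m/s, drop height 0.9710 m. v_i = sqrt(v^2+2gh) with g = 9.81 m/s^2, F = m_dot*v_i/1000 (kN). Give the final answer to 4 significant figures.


v_i = sqrt(2.7390^2 + 2*9.81*0.9710) = 5.15297 m/s
F = 103.7390 * 5.15297 / 1000
F = 0.5346 kN


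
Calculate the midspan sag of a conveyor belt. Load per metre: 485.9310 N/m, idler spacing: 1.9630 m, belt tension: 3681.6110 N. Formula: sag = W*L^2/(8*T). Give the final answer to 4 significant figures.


sag = 485.9310 * 1.9630^2 / (8 * 3681.6110)
sag = 0.06358 m


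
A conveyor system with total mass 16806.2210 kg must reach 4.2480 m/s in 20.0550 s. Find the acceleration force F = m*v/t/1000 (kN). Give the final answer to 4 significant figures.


F = 16806.2210 * 4.2480 / 20.0550 / 1000
F = 3.560 kN


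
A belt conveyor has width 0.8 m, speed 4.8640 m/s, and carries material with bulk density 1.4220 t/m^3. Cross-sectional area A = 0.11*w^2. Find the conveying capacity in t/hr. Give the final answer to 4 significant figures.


A = 0.11 * 0.8^2 = 0.0704 m^2
C = 0.0704 * 4.8640 * 1.4220 * 3600
C = 1753 t/hr


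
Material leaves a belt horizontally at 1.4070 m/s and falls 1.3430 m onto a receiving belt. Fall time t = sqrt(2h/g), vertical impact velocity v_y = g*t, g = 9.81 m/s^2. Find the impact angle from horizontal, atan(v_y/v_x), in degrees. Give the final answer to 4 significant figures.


t = sqrt(2*1.3430/9.81) = 0.523261 s
v_y = 9.81 * 0.523261 = 5.13319 m/s
angle = atan(5.13319 / 1.4070) = 74.67 deg


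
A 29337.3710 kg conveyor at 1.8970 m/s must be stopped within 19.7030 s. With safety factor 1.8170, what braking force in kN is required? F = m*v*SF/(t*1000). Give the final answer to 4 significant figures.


F = 29337.3710 * 1.8970 / 19.7030 * 1.8170 / 1000
F = 5.132 kN


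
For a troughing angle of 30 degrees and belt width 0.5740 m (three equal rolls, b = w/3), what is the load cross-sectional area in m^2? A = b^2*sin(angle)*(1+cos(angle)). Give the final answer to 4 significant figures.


b = 0.5740/3 = 0.191333 m
A = 0.191333^2 * sin(30 deg) * (1 + cos(30 deg))
A = 0.03416 m^2


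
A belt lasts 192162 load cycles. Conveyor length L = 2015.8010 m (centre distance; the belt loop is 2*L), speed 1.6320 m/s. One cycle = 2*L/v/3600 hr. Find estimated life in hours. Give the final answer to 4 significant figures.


cycle_time = 2 * 2015.8010 / 1.6320 / 3600 = 0.686207 hr
life = 192162 * 0.686207 = 131900 hours


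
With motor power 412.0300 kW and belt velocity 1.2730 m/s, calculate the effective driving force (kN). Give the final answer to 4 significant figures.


Te = P / v = 412.0300 / 1.2730
Te = 323.7 kN


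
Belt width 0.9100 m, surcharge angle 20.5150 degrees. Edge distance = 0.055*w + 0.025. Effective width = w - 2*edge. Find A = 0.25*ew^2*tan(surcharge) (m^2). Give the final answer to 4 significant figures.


edge = 0.055*0.9100 + 0.025 = 0.07505 m
ew = 0.9100 - 2*0.07505 = 0.7599 m
A = 0.25 * 0.7599^2 * tan(20.5150 deg)
A = 0.05402 m^2


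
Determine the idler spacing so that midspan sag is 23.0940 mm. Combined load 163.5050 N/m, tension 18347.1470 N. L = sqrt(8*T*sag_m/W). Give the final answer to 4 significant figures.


sag = 23.0940/1000 = 0.023094 m
L = sqrt(8 * 18347.1470 * 0.023094 / 163.5050)
L = 4.553 m


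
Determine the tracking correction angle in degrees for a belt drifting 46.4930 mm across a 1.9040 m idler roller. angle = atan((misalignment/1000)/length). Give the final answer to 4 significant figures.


misalign_m = 46.4930 / 1000 = 0.046493 m
angle = atan(0.046493 / 1.9040)
angle = 1.399 deg


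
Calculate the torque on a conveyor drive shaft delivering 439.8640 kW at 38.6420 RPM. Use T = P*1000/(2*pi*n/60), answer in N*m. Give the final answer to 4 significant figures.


omega = 2*pi*38.6420/60 = 4.04658 rad/s
T = 439.8640*1000 / 4.04658
T = 108700 N*m


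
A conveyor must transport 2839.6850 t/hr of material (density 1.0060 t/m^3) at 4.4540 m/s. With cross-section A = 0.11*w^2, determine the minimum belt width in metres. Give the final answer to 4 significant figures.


A_req = 2839.6850 / (4.4540 * 1.0060 * 3600) = 0.176043 m^2
w = sqrt(0.176043 / 0.11)
w = 1.265 m


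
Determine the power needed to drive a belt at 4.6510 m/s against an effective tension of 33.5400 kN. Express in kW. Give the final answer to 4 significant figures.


P = Te * v = 33.5400 * 4.6510
P = 156.0 kW


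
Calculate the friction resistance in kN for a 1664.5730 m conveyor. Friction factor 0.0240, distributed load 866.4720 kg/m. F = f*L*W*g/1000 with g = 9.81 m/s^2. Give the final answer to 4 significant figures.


F = 0.0240 * 1664.5730 * 866.4720 * 9.81 / 1000
F = 339.6 kN


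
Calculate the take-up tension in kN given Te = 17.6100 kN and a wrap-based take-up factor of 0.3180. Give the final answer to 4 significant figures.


T_tu = 17.6100 * 0.3180
T_tu = 5.600 kN


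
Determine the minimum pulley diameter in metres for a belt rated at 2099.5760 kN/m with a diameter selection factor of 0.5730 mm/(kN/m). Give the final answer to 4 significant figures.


D = 2099.5760 * 0.5730 / 1000
D = 1.203 m


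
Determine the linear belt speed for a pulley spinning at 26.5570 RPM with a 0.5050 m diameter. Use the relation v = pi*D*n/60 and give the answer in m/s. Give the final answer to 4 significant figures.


v = pi * 0.5050 * 26.5570 / 60
v = 0.7022 m/s


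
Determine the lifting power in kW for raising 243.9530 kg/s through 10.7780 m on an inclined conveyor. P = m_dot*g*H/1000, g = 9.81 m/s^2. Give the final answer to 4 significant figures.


P = 243.9530 * 9.81 * 10.7780 / 1000
P = 25.79 kW


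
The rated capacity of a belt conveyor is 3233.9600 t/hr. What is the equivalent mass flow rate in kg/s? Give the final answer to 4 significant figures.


m_dot = 3233.9600 * 1000 / 3600
m_dot = 898.3 kg/s


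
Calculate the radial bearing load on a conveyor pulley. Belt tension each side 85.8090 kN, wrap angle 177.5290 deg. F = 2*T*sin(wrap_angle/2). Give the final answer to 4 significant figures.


F = 2 * 85.8090 * sin(177.5290/2 deg)
F = 171.6 kN


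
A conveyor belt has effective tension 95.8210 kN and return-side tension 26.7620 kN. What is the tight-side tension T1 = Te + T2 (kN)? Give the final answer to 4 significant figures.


T1 = Te + T2 = 95.8210 + 26.7620
T1 = 122.6 kN


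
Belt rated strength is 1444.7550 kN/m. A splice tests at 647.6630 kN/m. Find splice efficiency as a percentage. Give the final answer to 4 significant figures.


Eff = 647.6630 / 1444.7550 * 100
Eff = 44.83 %


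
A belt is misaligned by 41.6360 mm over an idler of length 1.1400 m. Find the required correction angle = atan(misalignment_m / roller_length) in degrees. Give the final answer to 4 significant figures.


misalign_m = 41.6360 / 1000 = 0.041636 m
angle = atan(0.041636 / 1.1400)
angle = 2.092 deg


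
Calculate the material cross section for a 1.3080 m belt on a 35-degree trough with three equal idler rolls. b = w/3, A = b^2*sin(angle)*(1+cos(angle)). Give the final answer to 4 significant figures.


b = 1.3080/3 = 0.436 m
A = 0.436^2 * sin(35 deg) * (1 + cos(35 deg))
A = 0.1984 m^2


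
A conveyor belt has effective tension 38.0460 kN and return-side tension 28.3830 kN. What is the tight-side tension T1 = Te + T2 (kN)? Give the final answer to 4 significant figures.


T1 = Te + T2 = 38.0460 + 28.3830
T1 = 66.43 kN


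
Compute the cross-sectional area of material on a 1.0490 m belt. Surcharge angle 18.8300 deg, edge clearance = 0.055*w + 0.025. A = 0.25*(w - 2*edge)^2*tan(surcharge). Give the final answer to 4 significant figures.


edge = 0.055*1.0490 + 0.025 = 0.082695 m
ew = 1.0490 - 2*0.082695 = 0.88361 m
A = 0.25 * 0.88361^2 * tan(18.8300 deg)
A = 0.06656 m^2


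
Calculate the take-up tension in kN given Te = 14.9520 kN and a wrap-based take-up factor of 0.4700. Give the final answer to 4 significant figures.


T_tu = 14.9520 * 0.4700
T_tu = 7.027 kN


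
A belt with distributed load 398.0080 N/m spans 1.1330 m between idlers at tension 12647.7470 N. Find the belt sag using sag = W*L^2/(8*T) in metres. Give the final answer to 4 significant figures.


sag = 398.0080 * 1.1330^2 / (8 * 12647.7470)
sag = 0.005050 m


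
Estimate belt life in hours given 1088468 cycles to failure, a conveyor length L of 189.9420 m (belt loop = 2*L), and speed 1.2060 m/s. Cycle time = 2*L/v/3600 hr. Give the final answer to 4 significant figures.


cycle_time = 2 * 189.9420 / 1.2060 / 3600 = 0.0874986 hr
life = 1088468 * 0.0874986 = 95240 hours


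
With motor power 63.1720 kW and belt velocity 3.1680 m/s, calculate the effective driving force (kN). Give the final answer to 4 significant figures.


Te = P / v = 63.1720 / 3.1680
Te = 19.94 kN


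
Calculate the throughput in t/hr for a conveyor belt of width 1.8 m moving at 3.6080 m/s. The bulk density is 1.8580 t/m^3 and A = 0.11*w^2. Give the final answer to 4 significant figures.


A = 0.11 * 1.8^2 = 0.3564 m^2
C = 0.3564 * 3.6080 * 1.8580 * 3600
C = 8601 t/hr


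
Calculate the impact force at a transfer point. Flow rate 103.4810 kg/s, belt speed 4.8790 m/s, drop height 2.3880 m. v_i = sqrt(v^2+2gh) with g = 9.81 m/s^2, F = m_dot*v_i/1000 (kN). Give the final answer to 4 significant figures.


v_i = sqrt(4.8790^2 + 2*9.81*2.3880) = 8.40578 m/s
F = 103.4810 * 8.40578 / 1000
F = 0.8698 kN


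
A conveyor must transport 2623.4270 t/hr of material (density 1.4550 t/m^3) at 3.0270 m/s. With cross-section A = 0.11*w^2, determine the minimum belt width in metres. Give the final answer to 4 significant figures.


A_req = 2623.4270 / (3.0270 * 1.4550 * 3600) = 0.165459 m^2
w = sqrt(0.165459 / 0.11)
w = 1.226 m


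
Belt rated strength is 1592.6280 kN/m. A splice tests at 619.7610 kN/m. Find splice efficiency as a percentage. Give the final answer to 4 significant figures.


Eff = 619.7610 / 1592.6280 * 100
Eff = 38.91 %


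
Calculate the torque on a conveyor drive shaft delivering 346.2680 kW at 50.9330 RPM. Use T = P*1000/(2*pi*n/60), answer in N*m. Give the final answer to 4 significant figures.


omega = 2*pi*50.9330/60 = 5.33369 rad/s
T = 346.2680*1000 / 5.33369
T = 64920 N*m


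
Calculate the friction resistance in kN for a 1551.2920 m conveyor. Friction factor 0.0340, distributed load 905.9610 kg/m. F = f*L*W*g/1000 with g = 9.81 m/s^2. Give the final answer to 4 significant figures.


F = 0.0340 * 1551.2920 * 905.9610 * 9.81 / 1000
F = 468.8 kN


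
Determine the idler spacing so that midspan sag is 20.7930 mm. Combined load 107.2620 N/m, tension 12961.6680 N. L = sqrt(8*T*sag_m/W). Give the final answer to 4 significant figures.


sag = 20.7930/1000 = 0.020793 m
L = sqrt(8 * 12961.6680 * 0.020793 / 107.2620)
L = 4.483 m


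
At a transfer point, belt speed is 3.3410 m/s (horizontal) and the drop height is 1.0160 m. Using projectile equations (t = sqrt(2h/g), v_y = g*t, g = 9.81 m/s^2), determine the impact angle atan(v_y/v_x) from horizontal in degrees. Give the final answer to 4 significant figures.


t = sqrt(2*1.0160/9.81) = 0.455121 s
v_y = 9.81 * 0.455121 = 4.46474 m/s
angle = atan(4.46474 / 3.3410) = 53.19 deg


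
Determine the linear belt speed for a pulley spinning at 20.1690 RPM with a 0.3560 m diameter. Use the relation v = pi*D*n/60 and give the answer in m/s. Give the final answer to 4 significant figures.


v = pi * 0.3560 * 20.1690 / 60
v = 0.3760 m/s


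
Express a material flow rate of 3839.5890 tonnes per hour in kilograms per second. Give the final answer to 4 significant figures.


m_dot = 3839.5890 * 1000 / 3600
m_dot = 1067 kg/s


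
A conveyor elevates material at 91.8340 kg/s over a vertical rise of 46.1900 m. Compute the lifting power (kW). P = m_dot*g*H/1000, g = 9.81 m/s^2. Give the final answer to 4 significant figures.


P = 91.8340 * 9.81 * 46.1900 / 1000
P = 41.61 kW


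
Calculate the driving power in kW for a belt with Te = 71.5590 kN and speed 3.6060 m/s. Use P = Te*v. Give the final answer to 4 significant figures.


P = Te * v = 71.5590 * 3.6060
P = 258.0 kW


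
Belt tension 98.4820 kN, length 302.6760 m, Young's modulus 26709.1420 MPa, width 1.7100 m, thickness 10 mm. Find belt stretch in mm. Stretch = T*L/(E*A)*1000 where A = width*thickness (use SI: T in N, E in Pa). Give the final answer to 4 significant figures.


A = 1.7100 * 0.01 = 0.01710 m^2
Stretch = 98.4820*1000 * 302.6760 / (26709.1420e6 * 0.01710) * 1000
Stretch = 65.26 mm


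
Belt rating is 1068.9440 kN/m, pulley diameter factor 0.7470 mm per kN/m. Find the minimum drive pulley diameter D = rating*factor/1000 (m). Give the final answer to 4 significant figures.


D = 1068.9440 * 0.7470 / 1000
D = 0.7985 m


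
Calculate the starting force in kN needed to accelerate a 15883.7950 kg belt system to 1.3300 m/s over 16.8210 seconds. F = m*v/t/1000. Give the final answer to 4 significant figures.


F = 15883.7950 * 1.3300 / 16.8210 / 1000
F = 1.256 kN


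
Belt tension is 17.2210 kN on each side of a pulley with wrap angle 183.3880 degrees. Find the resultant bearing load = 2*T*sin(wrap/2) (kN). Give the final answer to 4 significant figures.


F = 2 * 17.2210 * sin(183.3880/2 deg)
F = 34.43 kN


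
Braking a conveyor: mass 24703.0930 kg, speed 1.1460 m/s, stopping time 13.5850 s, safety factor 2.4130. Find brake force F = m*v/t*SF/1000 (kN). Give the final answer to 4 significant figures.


F = 24703.0930 * 1.1460 / 13.5850 * 2.4130 / 1000
F = 5.028 kN


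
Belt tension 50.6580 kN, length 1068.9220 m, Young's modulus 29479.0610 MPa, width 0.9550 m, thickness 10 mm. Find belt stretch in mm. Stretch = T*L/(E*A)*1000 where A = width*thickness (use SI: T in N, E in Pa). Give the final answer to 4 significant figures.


A = 0.9550 * 0.01 = 0.00955 m^2
Stretch = 50.6580*1000 * 1068.9220 / (29479.0610e6 * 0.00955) * 1000
Stretch = 192.3 mm


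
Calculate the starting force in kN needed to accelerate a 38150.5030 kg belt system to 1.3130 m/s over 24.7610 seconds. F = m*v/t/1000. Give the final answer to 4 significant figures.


F = 38150.5030 * 1.3130 / 24.7610 / 1000
F = 2.023 kN


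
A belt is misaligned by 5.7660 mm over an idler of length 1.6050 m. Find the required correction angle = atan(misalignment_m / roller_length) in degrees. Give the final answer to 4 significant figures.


misalign_m = 5.7660 / 1000 = 0.005766 m
angle = atan(0.005766 / 1.6050)
angle = 0.2058 deg


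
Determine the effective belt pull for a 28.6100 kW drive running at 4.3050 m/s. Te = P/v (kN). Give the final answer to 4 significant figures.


Te = P / v = 28.6100 / 4.3050
Te = 6.646 kN


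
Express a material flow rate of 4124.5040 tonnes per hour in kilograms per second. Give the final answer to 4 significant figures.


m_dot = 4124.5040 * 1000 / 3600
m_dot = 1146 kg/s


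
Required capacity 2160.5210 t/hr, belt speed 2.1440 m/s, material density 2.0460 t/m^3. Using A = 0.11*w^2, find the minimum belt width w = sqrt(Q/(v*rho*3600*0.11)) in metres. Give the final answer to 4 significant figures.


A_req = 2160.5210 / (2.1440 * 2.0460 * 3600) = 0.136812 m^2
w = sqrt(0.136812 / 0.11)
w = 1.115 m


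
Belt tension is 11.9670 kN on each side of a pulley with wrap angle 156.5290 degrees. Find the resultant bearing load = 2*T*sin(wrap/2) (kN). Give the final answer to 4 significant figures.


F = 2 * 11.9670 * sin(156.5290/2 deg)
F = 23.43 kN


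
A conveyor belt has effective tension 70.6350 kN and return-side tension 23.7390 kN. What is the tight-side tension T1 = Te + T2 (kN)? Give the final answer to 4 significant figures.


T1 = Te + T2 = 70.6350 + 23.7390
T1 = 94.37 kN


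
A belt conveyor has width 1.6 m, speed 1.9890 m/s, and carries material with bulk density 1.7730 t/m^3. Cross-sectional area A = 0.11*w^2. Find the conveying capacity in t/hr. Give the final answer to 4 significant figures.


A = 0.11 * 1.6^2 = 0.2816 m^2
C = 0.2816 * 1.9890 * 1.7730 * 3600
C = 3575 t/hr


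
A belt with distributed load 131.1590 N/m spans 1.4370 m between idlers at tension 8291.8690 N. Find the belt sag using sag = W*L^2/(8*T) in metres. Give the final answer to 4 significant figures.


sag = 131.1590 * 1.4370^2 / (8 * 8291.8690)
sag = 0.004083 m


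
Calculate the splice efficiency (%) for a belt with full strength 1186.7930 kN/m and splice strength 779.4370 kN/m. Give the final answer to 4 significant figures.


Eff = 779.4370 / 1186.7930 * 100
Eff = 65.68 %


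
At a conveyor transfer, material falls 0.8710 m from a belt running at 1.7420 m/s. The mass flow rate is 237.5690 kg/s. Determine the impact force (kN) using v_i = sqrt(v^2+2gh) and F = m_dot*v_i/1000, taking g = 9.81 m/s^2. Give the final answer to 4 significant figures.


v_i = sqrt(1.7420^2 + 2*9.81*0.8710) = 4.48593 m/s
F = 237.5690 * 4.48593 / 1000
F = 1.066 kN


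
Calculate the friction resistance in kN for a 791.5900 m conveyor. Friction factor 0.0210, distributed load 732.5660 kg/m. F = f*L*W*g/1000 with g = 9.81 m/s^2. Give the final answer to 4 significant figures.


F = 0.0210 * 791.5900 * 732.5660 * 9.81 / 1000
F = 119.5 kN


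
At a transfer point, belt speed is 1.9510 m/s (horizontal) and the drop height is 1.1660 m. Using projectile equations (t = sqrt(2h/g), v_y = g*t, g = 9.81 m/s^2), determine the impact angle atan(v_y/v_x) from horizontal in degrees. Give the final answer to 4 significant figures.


t = sqrt(2*1.1660/9.81) = 0.487562 s
v_y = 9.81 * 0.487562 = 4.78298 m/s
angle = atan(4.78298 / 1.9510) = 67.81 deg


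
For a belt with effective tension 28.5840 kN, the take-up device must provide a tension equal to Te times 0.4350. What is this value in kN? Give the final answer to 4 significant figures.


T_tu = 28.5840 * 0.4350
T_tu = 12.43 kN


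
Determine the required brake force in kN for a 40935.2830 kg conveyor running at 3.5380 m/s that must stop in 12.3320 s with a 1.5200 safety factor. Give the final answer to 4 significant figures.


F = 40935.2830 * 3.5380 / 12.3320 * 1.5200 / 1000
F = 17.85 kN


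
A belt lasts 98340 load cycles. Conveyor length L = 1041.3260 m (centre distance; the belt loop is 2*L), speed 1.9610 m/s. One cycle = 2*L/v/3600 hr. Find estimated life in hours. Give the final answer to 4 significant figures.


cycle_time = 2 * 1041.3260 / 1.9610 / 3600 = 0.29501 hr
life = 98340 * 0.29501 = 29010 hours


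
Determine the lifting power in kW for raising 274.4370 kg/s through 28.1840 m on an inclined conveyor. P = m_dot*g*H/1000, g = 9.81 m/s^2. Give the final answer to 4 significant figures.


P = 274.4370 * 9.81 * 28.1840 / 1000
P = 75.88 kW


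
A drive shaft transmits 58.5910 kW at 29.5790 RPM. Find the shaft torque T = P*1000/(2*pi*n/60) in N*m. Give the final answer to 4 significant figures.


omega = 2*pi*29.5790/60 = 3.09751 rad/s
T = 58.5910*1000 / 3.09751
T = 18920 N*m


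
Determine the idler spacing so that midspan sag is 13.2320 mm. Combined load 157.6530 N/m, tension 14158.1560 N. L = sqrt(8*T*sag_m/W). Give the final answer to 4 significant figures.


sag = 13.2320/1000 = 0.013232 m
L = sqrt(8 * 14158.1560 * 0.013232 / 157.6530)
L = 3.083 m


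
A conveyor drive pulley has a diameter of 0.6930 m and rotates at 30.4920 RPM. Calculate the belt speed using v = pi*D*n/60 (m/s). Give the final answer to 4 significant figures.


v = pi * 0.6930 * 30.4920 / 60
v = 1.106 m/s


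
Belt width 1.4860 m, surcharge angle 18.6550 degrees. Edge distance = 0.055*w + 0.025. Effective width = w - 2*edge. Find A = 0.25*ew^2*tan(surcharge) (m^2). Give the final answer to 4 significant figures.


edge = 0.055*1.4860 + 0.025 = 0.10673 m
ew = 1.4860 - 2*0.10673 = 1.27254 m
A = 0.25 * 1.27254^2 * tan(18.6550 deg)
A = 0.1367 m^2


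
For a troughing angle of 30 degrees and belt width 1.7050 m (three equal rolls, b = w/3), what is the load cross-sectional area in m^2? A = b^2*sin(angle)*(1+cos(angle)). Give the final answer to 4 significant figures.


b = 1.7050/3 = 0.568333 m
A = 0.568333^2 * sin(30 deg) * (1 + cos(30 deg))
A = 0.3014 m^2


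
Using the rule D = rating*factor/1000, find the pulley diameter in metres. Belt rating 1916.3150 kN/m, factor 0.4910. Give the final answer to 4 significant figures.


D = 1916.3150 * 0.4910 / 1000
D = 0.9409 m


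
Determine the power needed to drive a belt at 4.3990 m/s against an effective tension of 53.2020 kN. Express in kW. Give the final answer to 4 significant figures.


P = Te * v = 53.2020 * 4.3990
P = 234.0 kW


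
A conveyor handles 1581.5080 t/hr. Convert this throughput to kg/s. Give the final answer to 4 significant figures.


m_dot = 1581.5080 * 1000 / 3600
m_dot = 439.3 kg/s


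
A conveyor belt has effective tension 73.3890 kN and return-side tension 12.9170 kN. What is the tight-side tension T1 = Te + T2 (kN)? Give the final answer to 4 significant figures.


T1 = Te + T2 = 73.3890 + 12.9170
T1 = 86.31 kN


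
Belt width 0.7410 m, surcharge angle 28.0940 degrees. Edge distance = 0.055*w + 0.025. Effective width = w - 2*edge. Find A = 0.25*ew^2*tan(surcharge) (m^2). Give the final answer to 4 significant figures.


edge = 0.055*0.7410 + 0.025 = 0.065755 m
ew = 0.7410 - 2*0.065755 = 0.60949 m
A = 0.25 * 0.60949^2 * tan(28.0940 deg)
A = 0.04958 m^2


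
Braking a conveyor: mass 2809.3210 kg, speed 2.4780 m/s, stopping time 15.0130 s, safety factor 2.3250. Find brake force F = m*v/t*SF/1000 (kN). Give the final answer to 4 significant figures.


F = 2809.3210 * 2.4780 / 15.0130 * 2.3250 / 1000
F = 1.078 kN


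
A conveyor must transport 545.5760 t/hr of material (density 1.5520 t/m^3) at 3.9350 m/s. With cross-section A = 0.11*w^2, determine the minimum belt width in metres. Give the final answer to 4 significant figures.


A_req = 545.5760 / (3.9350 * 1.5520 * 3600) = 0.0248151 m^2
w = sqrt(0.0248151 / 0.11)
w = 0.4750 m


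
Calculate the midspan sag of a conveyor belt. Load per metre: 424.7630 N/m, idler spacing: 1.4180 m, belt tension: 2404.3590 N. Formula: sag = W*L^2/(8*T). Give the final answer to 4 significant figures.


sag = 424.7630 * 1.4180^2 / (8 * 2404.3590)
sag = 0.04440 m


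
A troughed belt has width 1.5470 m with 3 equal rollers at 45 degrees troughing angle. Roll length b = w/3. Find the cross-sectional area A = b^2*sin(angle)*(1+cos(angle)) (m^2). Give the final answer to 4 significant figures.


b = 1.5470/3 = 0.515667 m
A = 0.515667^2 * sin(45 deg) * (1 + cos(45 deg))
A = 0.3210 m^2
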